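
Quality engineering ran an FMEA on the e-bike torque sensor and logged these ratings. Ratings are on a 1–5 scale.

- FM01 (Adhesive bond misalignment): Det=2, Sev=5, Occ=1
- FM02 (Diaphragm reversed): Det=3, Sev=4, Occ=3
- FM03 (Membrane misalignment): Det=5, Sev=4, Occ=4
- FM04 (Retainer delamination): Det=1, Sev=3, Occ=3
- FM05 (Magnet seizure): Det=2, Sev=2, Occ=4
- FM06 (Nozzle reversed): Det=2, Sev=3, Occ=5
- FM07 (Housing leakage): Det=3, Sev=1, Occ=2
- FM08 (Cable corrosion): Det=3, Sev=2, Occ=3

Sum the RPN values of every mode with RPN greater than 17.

164

RPN = Severity × Occurrence × Detection:
  FM01: 5 × 1 × 2 = 10
  FM02: 4 × 3 × 3 = 36
  FM03: 4 × 4 × 5 = 80
  FM04: 3 × 3 × 1 = 9
  FM05: 2 × 4 × 2 = 16
  FM06: 3 × 5 × 2 = 30
  FM07: 1 × 2 × 3 = 6
  FM08: 2 × 3 × 3 = 18
RPN > 17: FM02 (36), FM03 (80), FM06 (30), FM08 (18).
Sum: 36 + 80 + 30 + 18 = 164.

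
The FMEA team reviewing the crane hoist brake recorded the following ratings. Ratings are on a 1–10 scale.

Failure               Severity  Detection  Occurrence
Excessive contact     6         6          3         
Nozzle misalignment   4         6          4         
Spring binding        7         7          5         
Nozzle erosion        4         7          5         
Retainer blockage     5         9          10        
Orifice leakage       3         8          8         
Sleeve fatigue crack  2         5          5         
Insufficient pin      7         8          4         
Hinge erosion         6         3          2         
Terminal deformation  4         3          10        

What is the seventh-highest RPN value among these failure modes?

RPN = Severity × Occurrence × Detection:
  Excessive contact: 6 × 3 × 6 = 108
  Nozzle misalignment: 4 × 4 × 6 = 96
  Spring binding: 7 × 5 × 7 = 245
  Nozzle erosion: 4 × 5 × 7 = 140
  Retainer blockage: 5 × 10 × 9 = 450
  Orifice leakage: 3 × 8 × 8 = 192
  Sleeve fatigue crack: 2 × 5 × 5 = 50
  Insufficient pin: 7 × 4 × 8 = 224
  Hinge erosion: 6 × 2 × 3 = 36
  Terminal deformation: 4 × 10 × 3 = 120
Sorted descending: 450, 245, 224, 192, 140, 120, 108, 96, 50, 36.
The seventh-highest RPN is 108 (Excessive contact).

108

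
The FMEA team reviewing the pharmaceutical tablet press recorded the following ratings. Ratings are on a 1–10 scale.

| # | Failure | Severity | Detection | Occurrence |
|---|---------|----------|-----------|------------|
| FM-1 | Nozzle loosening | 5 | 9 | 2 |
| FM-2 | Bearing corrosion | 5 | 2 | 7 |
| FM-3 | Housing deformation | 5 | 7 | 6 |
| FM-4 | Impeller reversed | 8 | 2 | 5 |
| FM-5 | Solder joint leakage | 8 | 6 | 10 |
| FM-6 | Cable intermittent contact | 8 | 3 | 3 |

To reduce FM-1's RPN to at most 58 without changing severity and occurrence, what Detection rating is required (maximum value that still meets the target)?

5

FM-1: S=5, O=2, D=9 → current RPN = 90.
Fixed product = 10. Need 10 × D ≤ 58, so D ≤ 58/10 = 5.80.
Maximum integer Detection rating = 5 (gives RPN 50; D=6 would give 60 > 58).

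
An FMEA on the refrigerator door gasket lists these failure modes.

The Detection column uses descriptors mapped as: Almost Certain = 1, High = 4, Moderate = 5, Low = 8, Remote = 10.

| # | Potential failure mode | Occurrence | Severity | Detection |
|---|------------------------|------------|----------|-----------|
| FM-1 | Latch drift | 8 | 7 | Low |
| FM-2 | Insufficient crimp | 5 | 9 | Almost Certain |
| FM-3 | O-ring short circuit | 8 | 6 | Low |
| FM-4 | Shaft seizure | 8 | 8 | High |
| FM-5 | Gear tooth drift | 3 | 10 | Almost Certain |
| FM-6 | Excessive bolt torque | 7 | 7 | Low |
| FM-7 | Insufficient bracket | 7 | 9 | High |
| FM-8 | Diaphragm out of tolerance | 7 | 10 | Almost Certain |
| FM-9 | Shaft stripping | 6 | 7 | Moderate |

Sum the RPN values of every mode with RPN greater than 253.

1480

RPN = Severity × Occurrence × Detection:
  FM-1: 7 × 8 × 8 = 448
  FM-2: 9 × 5 × 1 = 45
  FM-3: 6 × 8 × 8 = 384
  FM-4: 8 × 8 × 4 = 256
  FM-5: 10 × 3 × 1 = 30
  FM-6: 7 × 7 × 8 = 392
  FM-7: 9 × 7 × 4 = 252
  FM-8: 10 × 7 × 1 = 70
  FM-9: 7 × 6 × 5 = 210
RPN > 253: FM-1 (448), FM-3 (384), FM-4 (256), FM-6 (392).
Sum: 448 + 384 + 256 + 392 = 1480.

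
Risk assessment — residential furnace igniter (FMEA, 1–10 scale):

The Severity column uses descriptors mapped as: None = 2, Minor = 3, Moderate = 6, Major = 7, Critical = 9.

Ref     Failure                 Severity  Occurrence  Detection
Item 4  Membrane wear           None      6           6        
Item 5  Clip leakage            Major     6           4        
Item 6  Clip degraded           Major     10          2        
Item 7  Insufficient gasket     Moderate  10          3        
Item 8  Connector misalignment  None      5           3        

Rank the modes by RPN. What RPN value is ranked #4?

RPN = Severity × Occurrence × Detection:
  Item 4: 2 × 6 × 6 = 72
  Item 5: 7 × 6 × 4 = 168
  Item 6: 7 × 10 × 2 = 140
  Item 7: 6 × 10 × 3 = 180
  Item 8: 2 × 5 × 3 = 30
Sorted descending: 180, 168, 140, 72, 30.
The fourth-highest RPN is 72 (Item 4).

72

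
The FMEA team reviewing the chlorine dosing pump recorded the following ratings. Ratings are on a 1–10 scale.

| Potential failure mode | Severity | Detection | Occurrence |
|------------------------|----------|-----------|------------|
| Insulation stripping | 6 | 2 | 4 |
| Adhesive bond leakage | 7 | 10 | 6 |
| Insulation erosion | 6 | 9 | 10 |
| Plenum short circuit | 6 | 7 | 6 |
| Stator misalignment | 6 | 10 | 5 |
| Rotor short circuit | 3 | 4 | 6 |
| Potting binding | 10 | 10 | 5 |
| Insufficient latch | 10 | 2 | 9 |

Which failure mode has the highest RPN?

Insulation erosion

RPN = Severity × Occurrence × Detection:
  Insulation stripping: 6 × 4 × 2 = 48
  Adhesive bond leakage: 7 × 6 × 10 = 420
  Insulation erosion: 6 × 10 × 9 = 540
  Plenum short circuit: 6 × 6 × 7 = 252
  Stator misalignment: 6 × 5 × 10 = 300
  Rotor short circuit: 3 × 6 × 4 = 72
  Potting binding: 10 × 5 × 10 = 500
  Insufficient latch: 10 × 9 × 2 = 180
Highest RPN is 540 → Insulation erosion.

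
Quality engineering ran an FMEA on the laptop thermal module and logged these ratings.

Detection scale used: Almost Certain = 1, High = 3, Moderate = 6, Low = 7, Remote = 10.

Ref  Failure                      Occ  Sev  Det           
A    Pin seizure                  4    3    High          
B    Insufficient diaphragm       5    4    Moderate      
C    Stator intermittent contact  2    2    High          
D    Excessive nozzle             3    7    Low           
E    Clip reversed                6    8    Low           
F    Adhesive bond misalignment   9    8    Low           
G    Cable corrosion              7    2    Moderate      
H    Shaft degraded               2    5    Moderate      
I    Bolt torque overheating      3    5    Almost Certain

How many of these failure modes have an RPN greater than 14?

8

RPN = Severity × Occurrence × Detection:
  A: 3 × 4 × 3 = 36
  B: 4 × 5 × 6 = 120
  C: 2 × 2 × 3 = 12
  D: 7 × 3 × 7 = 147
  E: 8 × 6 × 7 = 336
  F: 8 × 9 × 7 = 504
  G: 2 × 7 × 6 = 84
  H: 5 × 2 × 6 = 60
  I: 5 × 3 × 1 = 15
Modes with RPN > 14: A (36), B (120), D (147), E (336), F (504), G (84), H (60), I (15) → 8.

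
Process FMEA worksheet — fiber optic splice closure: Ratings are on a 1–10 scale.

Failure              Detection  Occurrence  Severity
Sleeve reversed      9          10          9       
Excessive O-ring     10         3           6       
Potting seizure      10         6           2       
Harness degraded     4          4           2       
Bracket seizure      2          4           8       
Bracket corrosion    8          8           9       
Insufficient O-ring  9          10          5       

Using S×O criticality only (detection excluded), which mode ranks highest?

Sleeve reversed

Criticality = Severity × Occurrence:
  Sleeve reversed: 9 × 10 = 90
  Excessive O-ring: 6 × 3 = 18
  Potting seizure: 2 × 6 = 12
  Harness degraded: 2 × 4 = 8
  Bracket seizure: 8 × 4 = 32
  Bracket corrosion: 9 × 8 = 72
  Insufficient O-ring: 5 × 10 = 50
Highest criticality is 90 → Sleeve reversed.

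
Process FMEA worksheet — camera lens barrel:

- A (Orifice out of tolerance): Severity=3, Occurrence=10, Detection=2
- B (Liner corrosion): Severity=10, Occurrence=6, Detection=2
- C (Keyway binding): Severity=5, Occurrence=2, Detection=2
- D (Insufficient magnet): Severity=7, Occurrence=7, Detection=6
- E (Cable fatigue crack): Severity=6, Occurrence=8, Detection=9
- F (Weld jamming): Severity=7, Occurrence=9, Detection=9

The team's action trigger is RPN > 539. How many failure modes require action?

1

RPN = Severity × Occurrence × Detection:
  A: 3 × 10 × 2 = 60
  B: 10 × 6 × 2 = 120
  C: 5 × 2 × 2 = 20
  D: 7 × 7 × 6 = 294
  E: 6 × 8 × 9 = 432
  F: 7 × 9 × 9 = 567
Modes with RPN > 539: F (567) → 1.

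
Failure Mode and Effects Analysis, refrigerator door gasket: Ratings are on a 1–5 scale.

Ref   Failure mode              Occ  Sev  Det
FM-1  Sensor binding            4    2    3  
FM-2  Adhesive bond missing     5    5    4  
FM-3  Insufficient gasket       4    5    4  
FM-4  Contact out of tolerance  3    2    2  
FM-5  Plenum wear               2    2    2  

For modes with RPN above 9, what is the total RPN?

216

RPN = Severity × Occurrence × Detection:
  FM-1: 2 × 4 × 3 = 24
  FM-2: 5 × 5 × 4 = 100
  FM-3: 5 × 4 × 4 = 80
  FM-4: 2 × 3 × 2 = 12
  FM-5: 2 × 2 × 2 = 8
RPN > 9: FM-1 (24), FM-2 (100), FM-3 (80), FM-4 (12).
Sum: 24 + 100 + 80 + 12 = 216.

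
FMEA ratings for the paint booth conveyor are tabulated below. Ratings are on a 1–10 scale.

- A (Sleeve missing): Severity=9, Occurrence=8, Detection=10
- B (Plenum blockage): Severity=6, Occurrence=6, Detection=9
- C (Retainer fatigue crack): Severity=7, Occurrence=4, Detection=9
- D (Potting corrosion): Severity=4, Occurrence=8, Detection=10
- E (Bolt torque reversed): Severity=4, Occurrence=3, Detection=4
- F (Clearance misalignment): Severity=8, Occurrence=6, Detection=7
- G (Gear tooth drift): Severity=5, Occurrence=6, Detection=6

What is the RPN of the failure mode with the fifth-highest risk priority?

252

RPN = Severity × Occurrence × Detection:
  A: 9 × 8 × 10 = 720
  B: 6 × 6 × 9 = 324
  C: 7 × 4 × 9 = 252
  D: 4 × 8 × 10 = 320
  E: 4 × 3 × 4 = 48
  F: 8 × 6 × 7 = 336
  G: 5 × 6 × 6 = 180
Sorted descending: 720, 336, 324, 320, 252, 180, 48.
The fifth-highest RPN is 252 (C).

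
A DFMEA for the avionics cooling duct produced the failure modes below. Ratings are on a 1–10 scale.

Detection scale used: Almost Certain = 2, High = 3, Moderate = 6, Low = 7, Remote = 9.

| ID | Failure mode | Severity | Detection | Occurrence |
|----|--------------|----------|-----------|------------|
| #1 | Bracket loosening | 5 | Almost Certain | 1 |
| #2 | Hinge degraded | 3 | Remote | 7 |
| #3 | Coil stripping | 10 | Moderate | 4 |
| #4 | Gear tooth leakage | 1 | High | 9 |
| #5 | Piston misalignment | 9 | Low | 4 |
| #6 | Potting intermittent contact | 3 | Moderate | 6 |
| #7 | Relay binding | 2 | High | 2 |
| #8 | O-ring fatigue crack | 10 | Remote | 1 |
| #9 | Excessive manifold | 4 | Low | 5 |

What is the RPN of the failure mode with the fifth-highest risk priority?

RPN = Severity × Occurrence × Detection:
  #1: 5 × 1 × 2 = 10
  #2: 3 × 7 × 9 = 189
  #3: 10 × 4 × 6 = 240
  #4: 1 × 9 × 3 = 27
  #5: 9 × 4 × 7 = 252
  #6: 3 × 6 × 6 = 108
  #7: 2 × 2 × 3 = 12
  #8: 10 × 1 × 9 = 90
  #9: 4 × 5 × 7 = 140
Sorted descending: 252, 240, 189, 140, 108, 90, 27, 12, 10.
The fifth-highest RPN is 108 (#6).

108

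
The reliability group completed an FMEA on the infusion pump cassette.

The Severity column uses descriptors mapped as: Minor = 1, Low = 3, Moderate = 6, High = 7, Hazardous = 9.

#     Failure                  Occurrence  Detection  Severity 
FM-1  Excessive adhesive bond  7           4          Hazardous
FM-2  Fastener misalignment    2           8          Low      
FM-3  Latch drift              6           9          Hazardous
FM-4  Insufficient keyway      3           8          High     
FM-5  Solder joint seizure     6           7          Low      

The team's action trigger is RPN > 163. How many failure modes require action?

RPN = Severity × Occurrence × Detection:
  FM-1: 9 × 7 × 4 = 252
  FM-2: 3 × 2 × 8 = 48
  FM-3: 9 × 6 × 9 = 486
  FM-4: 7 × 3 × 8 = 168
  FM-5: 3 × 6 × 7 = 126
Modes with RPN > 163: FM-1 (252), FM-3 (486), FM-4 (168) → 3.

3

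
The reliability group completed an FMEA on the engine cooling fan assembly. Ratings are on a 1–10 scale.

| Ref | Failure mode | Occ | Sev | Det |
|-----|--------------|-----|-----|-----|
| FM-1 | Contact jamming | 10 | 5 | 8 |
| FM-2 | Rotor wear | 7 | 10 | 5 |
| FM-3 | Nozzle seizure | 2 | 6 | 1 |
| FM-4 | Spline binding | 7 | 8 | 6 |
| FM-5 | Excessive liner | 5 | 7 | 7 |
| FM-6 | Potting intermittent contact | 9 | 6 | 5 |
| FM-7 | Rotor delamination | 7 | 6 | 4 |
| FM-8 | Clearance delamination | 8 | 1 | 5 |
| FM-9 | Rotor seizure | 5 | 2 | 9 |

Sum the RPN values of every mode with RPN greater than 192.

RPN = Severity × Occurrence × Detection:
  FM-1: 5 × 10 × 8 = 400
  FM-2: 10 × 7 × 5 = 350
  FM-3: 6 × 2 × 1 = 12
  FM-4: 8 × 7 × 6 = 336
  FM-5: 7 × 5 × 7 = 245
  FM-6: 6 × 9 × 5 = 270
  FM-7: 6 × 7 × 4 = 168
  FM-8: 1 × 8 × 5 = 40
  FM-9: 2 × 5 × 9 = 90
RPN > 192: FM-1 (400), FM-2 (350), FM-4 (336), FM-5 (245), FM-6 (270).
Sum: 400 + 350 + 336 + 245 + 270 = 1601.

1601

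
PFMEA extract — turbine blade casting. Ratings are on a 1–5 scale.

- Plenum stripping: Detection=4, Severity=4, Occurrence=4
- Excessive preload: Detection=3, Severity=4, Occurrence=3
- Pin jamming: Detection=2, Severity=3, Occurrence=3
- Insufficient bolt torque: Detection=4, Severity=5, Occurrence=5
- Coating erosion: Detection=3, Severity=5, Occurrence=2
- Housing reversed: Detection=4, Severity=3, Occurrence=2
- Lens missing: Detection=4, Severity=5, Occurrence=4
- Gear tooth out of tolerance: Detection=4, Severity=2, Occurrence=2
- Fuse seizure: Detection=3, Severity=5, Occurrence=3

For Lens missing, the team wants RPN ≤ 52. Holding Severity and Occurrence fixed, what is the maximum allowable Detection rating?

2

Lens missing: S=5, O=4, D=4 → current RPN = 80.
Fixed product = 20. Need 20 × D ≤ 52, so D ≤ 52/20 = 2.60.
Maximum integer Detection rating = 2 (gives RPN 40; D=3 would give 60 > 52).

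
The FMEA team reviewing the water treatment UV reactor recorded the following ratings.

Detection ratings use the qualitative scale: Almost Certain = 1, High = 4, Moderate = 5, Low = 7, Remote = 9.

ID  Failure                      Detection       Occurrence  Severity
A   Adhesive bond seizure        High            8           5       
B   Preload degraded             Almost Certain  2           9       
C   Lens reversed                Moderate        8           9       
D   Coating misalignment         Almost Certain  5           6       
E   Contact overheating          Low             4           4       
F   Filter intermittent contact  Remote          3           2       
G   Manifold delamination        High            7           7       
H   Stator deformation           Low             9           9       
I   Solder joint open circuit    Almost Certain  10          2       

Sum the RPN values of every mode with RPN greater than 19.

RPN = Severity × Occurrence × Detection:
  A: 5 × 8 × 4 = 160
  B: 9 × 2 × 1 = 18
  C: 9 × 8 × 5 = 360
  D: 6 × 5 × 1 = 30
  E: 4 × 4 × 7 = 112
  F: 2 × 3 × 9 = 54
  G: 7 × 7 × 4 = 196
  H: 9 × 9 × 7 = 567
  I: 2 × 10 × 1 = 20
RPN > 19: A (160), C (360), D (30), E (112), F (54), G (196), H (567), I (20).
Sum: 160 + 360 + 30 + 112 + 54 + 196 + 567 + 20 = 1499.

1499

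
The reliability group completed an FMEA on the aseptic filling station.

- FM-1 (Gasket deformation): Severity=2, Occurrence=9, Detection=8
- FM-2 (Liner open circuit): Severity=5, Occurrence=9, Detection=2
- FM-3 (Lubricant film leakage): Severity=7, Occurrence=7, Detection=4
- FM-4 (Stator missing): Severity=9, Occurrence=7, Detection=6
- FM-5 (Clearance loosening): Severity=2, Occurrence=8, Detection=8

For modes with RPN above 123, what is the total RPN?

RPN = Severity × Occurrence × Detection:
  FM-1: 2 × 9 × 8 = 144
  FM-2: 5 × 9 × 2 = 90
  FM-3: 7 × 7 × 4 = 196
  FM-4: 9 × 7 × 6 = 378
  FM-5: 2 × 8 × 8 = 128
RPN > 123: FM-1 (144), FM-3 (196), FM-4 (378), FM-5 (128).
Sum: 144 + 196 + 378 + 128 = 846.

846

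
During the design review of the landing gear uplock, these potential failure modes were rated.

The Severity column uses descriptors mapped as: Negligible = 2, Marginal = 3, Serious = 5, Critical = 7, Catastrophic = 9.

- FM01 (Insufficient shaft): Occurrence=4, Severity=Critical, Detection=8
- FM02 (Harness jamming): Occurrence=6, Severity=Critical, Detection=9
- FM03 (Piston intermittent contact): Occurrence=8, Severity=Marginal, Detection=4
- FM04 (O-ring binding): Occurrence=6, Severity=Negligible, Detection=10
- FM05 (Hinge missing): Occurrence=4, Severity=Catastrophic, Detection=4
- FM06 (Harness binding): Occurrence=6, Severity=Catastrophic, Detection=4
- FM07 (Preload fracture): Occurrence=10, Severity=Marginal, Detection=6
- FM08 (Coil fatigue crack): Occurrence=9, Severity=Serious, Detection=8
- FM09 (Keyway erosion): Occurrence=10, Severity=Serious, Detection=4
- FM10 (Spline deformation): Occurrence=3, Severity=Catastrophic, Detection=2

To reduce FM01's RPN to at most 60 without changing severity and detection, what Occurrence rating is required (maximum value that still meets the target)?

1

FM01: S=7, O=4, D=8 → current RPN = 224.
Fixed product = 56. Need 56 × O ≤ 60, so O ≤ 60/56 = 1.07.
Maximum integer Occurrence rating = 1 (gives RPN 56; O=2 would give 112 > 60).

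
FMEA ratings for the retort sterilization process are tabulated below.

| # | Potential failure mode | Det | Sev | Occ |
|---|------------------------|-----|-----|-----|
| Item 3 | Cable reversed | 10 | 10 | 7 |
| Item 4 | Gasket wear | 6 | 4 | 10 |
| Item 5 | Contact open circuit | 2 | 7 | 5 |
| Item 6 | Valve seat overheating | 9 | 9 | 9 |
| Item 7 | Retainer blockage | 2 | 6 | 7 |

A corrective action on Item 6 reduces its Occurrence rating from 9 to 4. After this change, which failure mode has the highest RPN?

RPN = Severity × Occurrence × Detection:
  Item 3: 10 × 7 × 10 = 700
  Item 4: 4 × 10 × 6 = 240
  Item 5: 7 × 5 × 2 = 70
  Item 6: 9 × 9 × 9 = 729
  Item 7: 6 × 7 × 2 = 84
After action: Item 6 → 9 × 4 × 9 = 324.
Revised RPNs: Item 3=700, Item 6=324, Item 4=240, Item 7=84, Item 5=70.
Highest is now Item 3 (700).

Item 3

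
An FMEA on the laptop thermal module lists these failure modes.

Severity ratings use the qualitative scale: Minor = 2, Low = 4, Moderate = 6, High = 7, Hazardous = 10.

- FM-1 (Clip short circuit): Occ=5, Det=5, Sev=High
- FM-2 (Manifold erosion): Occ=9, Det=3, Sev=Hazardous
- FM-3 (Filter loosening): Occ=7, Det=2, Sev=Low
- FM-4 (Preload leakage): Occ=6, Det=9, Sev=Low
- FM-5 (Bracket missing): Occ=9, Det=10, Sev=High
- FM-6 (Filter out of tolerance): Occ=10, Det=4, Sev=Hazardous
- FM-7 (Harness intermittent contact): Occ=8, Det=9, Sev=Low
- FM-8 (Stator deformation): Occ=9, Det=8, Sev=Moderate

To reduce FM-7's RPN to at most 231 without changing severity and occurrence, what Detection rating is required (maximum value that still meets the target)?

7

FM-7: S=4, O=8, D=9 → current RPN = 288.
Fixed product = 32. Need 32 × D ≤ 231, so D ≤ 231/32 = 7.22.
Maximum integer Detection rating = 7 (gives RPN 224; D=8 would give 256 > 231).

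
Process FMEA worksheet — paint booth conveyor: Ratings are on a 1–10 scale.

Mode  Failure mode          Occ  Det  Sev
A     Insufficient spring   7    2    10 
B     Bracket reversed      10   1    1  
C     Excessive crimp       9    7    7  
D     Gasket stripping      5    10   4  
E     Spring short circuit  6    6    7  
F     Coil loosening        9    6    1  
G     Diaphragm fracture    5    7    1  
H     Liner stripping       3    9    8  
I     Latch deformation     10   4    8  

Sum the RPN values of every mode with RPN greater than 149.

RPN = Severity × Occurrence × Detection:
  A: 10 × 7 × 2 = 140
  B: 1 × 10 × 1 = 10
  C: 7 × 9 × 7 = 441
  D: 4 × 5 × 10 = 200
  E: 7 × 6 × 6 = 252
  F: 1 × 9 × 6 = 54
  G: 1 × 5 × 7 = 35
  H: 8 × 3 × 9 = 216
  I: 8 × 10 × 4 = 320
RPN > 149: C (441), D (200), E (252), H (216), I (320).
Sum: 441 + 200 + 252 + 216 + 320 = 1429.

1429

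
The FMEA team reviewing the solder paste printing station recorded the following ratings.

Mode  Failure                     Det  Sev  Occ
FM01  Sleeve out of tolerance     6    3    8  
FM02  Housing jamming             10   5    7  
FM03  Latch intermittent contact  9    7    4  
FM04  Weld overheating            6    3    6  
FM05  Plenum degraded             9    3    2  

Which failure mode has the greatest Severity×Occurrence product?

Criticality = Severity × Occurrence:
  FM01: 3 × 8 = 24
  FM02: 5 × 7 = 35
  FM03: 7 × 4 = 28
  FM04: 3 × 6 = 18
  FM05: 3 × 2 = 6
Highest criticality is 35 → FM02.

FM02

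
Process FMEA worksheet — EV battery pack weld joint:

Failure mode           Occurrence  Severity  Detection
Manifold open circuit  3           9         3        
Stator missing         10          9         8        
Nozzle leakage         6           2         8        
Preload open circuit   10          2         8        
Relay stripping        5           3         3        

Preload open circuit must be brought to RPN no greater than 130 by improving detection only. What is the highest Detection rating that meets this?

6

Preload open circuit: S=2, O=10, D=8 → current RPN = 160.
Fixed product = 20. Need 20 × D ≤ 130, so D ≤ 130/20 = 6.50.
Maximum integer Detection rating = 6 (gives RPN 120; D=7 would give 140 > 130).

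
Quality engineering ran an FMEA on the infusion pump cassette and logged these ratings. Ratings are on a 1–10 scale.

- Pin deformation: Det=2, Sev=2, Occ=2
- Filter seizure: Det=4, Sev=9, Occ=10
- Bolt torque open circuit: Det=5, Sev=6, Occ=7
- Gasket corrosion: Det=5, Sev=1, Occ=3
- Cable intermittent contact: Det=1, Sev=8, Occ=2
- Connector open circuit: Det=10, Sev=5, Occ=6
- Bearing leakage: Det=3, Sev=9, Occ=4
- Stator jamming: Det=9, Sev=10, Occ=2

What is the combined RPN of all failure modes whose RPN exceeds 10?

RPN = Severity × Occurrence × Detection:
  Pin deformation: 2 × 2 × 2 = 8
  Filter seizure: 9 × 10 × 4 = 360
  Bolt torque open circuit: 6 × 7 × 5 = 210
  Gasket corrosion: 1 × 3 × 5 = 15
  Cable intermittent contact: 8 × 2 × 1 = 16
  Connector open circuit: 5 × 6 × 10 = 300
  Bearing leakage: 9 × 4 × 3 = 108
  Stator jamming: 10 × 2 × 9 = 180
RPN > 10: Filter seizure (360), Bolt torque open circuit (210), Gasket corrosion (15), Cable intermittent contact (16), Connector open circuit (300), Bearing leakage (108), Stator jamming (180).
Sum: 360 + 210 + 15 + 16 + 300 + 108 + 180 = 1189.

1189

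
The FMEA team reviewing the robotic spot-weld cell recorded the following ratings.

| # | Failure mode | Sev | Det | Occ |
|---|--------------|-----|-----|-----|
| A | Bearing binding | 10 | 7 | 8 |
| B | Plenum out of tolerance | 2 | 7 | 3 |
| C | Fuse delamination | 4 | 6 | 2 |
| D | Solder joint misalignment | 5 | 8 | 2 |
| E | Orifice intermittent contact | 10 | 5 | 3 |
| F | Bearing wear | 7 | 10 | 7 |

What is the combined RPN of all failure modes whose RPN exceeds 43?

1328

RPN = Severity × Occurrence × Detection:
  A: 10 × 8 × 7 = 560
  B: 2 × 3 × 7 = 42
  C: 4 × 2 × 6 = 48
  D: 5 × 2 × 8 = 80
  E: 10 × 3 × 5 = 150
  F: 7 × 7 × 10 = 490
RPN > 43: A (560), C (48), D (80), E (150), F (490).
Sum: 560 + 48 + 80 + 150 + 490 = 1328.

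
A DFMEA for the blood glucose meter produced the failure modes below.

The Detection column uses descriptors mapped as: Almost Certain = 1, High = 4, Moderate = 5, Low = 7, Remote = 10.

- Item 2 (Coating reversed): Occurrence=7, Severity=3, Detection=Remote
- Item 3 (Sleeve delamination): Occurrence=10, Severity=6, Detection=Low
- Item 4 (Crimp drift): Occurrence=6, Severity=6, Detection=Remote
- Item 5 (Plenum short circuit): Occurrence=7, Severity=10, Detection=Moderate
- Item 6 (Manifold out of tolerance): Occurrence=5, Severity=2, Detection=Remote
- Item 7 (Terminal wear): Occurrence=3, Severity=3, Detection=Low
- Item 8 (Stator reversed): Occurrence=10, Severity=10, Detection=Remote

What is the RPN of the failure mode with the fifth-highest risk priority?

RPN = Severity × Occurrence × Detection:
  Item 2: 3 × 7 × 10 = 210
  Item 3: 6 × 10 × 7 = 420
  Item 4: 6 × 6 × 10 = 360
  Item 5: 10 × 7 × 5 = 350
  Item 6: 2 × 5 × 10 = 100
  Item 7: 3 × 3 × 7 = 63
  Item 8: 10 × 10 × 10 = 1000
Sorted descending: 1000, 420, 360, 350, 210, 100, 63.
The fifth-highest RPN is 210 (Item 2).

210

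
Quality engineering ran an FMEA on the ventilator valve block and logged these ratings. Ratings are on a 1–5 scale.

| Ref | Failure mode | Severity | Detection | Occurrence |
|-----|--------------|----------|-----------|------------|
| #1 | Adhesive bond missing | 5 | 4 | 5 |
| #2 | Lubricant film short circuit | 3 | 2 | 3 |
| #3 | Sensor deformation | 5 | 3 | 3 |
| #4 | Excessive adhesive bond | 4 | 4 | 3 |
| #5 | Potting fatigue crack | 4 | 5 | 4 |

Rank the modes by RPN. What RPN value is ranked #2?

RPN = Severity × Occurrence × Detection:
  #1: 5 × 5 × 4 = 100
  #2: 3 × 3 × 2 = 18
  #3: 5 × 3 × 3 = 45
  #4: 4 × 3 × 4 = 48
  #5: 4 × 4 × 5 = 80
Sorted descending: 100, 80, 48, 45, 18.
The second-highest RPN is 80 (#5).

80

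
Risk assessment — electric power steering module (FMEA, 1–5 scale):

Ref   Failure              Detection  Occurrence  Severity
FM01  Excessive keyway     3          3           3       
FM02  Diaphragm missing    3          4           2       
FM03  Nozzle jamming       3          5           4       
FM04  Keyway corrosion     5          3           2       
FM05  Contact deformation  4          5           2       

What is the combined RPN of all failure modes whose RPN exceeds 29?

RPN = Severity × Occurrence × Detection:
  FM01: 3 × 3 × 3 = 27
  FM02: 2 × 4 × 3 = 24
  FM03: 4 × 5 × 3 = 60
  FM04: 2 × 3 × 5 = 30
  FM05: 2 × 5 × 4 = 40
RPN > 29: FM03 (60), FM04 (30), FM05 (40).
Sum: 60 + 30 + 40 = 130.

130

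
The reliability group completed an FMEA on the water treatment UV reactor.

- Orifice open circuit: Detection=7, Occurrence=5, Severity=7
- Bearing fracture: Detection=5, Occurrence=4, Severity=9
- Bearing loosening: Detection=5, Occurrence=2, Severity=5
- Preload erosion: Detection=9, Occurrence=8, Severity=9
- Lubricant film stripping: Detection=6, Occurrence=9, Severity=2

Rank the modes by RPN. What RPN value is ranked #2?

245

RPN = Severity × Occurrence × Detection:
  Orifice open circuit: 7 × 5 × 7 = 245
  Bearing fracture: 9 × 4 × 5 = 180
  Bearing loosening: 5 × 2 × 5 = 50
  Preload erosion: 9 × 8 × 9 = 648
  Lubricant film stripping: 2 × 9 × 6 = 108
Sorted descending: 648, 245, 180, 108, 50.
The second-highest RPN is 245 (Orifice open circuit).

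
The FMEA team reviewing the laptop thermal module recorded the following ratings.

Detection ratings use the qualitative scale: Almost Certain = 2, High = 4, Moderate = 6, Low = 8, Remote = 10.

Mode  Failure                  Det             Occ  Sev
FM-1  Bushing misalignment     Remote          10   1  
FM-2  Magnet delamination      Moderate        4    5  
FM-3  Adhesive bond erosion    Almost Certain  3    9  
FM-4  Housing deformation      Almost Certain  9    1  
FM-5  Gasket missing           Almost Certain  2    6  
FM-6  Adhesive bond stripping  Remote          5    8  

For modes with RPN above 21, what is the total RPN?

698

RPN = Severity × Occurrence × Detection:
  FM-1: 1 × 10 × 10 = 100
  FM-2: 5 × 4 × 6 = 120
  FM-3: 9 × 3 × 2 = 54
  FM-4: 1 × 9 × 2 = 18
  FM-5: 6 × 2 × 2 = 24
  FM-6: 8 × 5 × 10 = 400
RPN > 21: FM-1 (100), FM-2 (120), FM-3 (54), FM-5 (24), FM-6 (400).
Sum: 100 + 120 + 54 + 24 + 400 = 698.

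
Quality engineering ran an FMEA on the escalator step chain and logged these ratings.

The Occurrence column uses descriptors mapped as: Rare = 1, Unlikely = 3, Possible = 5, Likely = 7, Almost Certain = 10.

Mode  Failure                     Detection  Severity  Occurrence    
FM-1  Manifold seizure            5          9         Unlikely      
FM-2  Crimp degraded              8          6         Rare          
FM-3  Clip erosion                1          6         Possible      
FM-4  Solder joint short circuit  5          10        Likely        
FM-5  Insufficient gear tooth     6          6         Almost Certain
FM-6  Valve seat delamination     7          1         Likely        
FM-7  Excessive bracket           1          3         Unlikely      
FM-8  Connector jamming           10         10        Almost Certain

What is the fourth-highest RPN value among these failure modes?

135

RPN = Severity × Occurrence × Detection:
  FM-1: 9 × 3 × 5 = 135
  FM-2: 6 × 1 × 8 = 48
  FM-3: 6 × 5 × 1 = 30
  FM-4: 10 × 7 × 5 = 350
  FM-5: 6 × 10 × 6 = 360
  FM-6: 1 × 7 × 7 = 49
  FM-7: 3 × 3 × 1 = 9
  FM-8: 10 × 10 × 10 = 1000
Sorted descending: 1000, 360, 350, 135, 49, 48, 30, 9.
The fourth-highest RPN is 135 (FM-1).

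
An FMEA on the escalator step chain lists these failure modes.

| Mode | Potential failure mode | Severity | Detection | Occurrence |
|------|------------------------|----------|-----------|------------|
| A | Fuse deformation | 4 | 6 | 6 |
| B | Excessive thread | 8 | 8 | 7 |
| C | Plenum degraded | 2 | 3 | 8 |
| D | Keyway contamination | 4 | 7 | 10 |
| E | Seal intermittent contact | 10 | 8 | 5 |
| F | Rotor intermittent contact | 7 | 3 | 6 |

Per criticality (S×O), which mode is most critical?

Criticality = Severity × Occurrence:
  A: 4 × 6 = 24
  B: 8 × 7 = 56
  C: 2 × 8 = 16
  D: 4 × 10 = 40
  E: 10 × 5 = 50
  F: 7 × 6 = 42
Highest criticality is 56 → B.

B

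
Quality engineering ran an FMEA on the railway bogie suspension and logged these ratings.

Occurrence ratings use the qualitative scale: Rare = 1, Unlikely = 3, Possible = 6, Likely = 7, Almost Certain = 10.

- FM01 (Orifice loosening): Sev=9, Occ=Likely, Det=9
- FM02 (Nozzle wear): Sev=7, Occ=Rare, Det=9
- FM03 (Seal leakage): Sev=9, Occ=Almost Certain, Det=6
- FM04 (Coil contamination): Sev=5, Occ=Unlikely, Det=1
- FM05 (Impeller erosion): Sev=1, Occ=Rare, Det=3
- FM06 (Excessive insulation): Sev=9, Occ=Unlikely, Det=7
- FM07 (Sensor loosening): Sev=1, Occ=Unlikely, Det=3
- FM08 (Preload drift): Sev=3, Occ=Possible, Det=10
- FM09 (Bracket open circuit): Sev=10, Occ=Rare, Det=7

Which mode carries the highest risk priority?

RPN = Severity × Occurrence × Detection:
  FM01: 9 × 7 × 9 = 567
  FM02: 7 × 1 × 9 = 63
  FM03: 9 × 10 × 6 = 540
  FM04: 5 × 3 × 1 = 15
  FM05: 1 × 1 × 3 = 3
  FM06: 9 × 3 × 7 = 189
  FM07: 1 × 3 × 3 = 9
  FM08: 3 × 6 × 10 = 180
  FM09: 10 × 1 × 7 = 70
Highest RPN is 567 → FM01.

FM01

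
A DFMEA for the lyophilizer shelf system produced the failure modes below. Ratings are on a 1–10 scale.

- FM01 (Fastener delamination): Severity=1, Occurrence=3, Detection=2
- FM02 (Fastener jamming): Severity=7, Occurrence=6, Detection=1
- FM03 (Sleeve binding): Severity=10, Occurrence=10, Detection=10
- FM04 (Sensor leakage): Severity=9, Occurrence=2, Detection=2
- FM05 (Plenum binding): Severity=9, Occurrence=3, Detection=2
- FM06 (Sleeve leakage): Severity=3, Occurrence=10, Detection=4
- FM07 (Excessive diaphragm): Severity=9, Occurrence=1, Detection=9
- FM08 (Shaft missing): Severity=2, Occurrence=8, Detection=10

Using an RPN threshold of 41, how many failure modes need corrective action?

RPN = Severity × Occurrence × Detection:
  FM01: 1 × 3 × 2 = 6
  FM02: 7 × 6 × 1 = 42
  FM03: 10 × 10 × 10 = 1000
  FM04: 9 × 2 × 2 = 36
  FM05: 9 × 3 × 2 = 54
  FM06: 3 × 10 × 4 = 120
  FM07: 9 × 1 × 9 = 81
  FM08: 2 × 8 × 10 = 160
Modes with RPN ≥ 41: FM02 (42), FM03 (1000), FM05 (54), FM06 (120), FM07 (81), FM08 (160) → 6.

6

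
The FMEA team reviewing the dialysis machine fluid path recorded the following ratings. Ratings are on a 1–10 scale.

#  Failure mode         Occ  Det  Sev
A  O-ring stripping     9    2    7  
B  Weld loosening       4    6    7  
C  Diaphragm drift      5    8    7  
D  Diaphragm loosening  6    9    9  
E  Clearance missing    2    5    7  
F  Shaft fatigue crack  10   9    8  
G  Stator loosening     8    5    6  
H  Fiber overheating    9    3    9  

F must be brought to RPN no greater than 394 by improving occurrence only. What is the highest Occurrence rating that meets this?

5

F: S=8, O=10, D=9 → current RPN = 720.
Fixed product = 72. Need 72 × O ≤ 394, so O ≤ 394/72 = 5.47.
Maximum integer Occurrence rating = 5 (gives RPN 360; O=6 would give 432 > 394).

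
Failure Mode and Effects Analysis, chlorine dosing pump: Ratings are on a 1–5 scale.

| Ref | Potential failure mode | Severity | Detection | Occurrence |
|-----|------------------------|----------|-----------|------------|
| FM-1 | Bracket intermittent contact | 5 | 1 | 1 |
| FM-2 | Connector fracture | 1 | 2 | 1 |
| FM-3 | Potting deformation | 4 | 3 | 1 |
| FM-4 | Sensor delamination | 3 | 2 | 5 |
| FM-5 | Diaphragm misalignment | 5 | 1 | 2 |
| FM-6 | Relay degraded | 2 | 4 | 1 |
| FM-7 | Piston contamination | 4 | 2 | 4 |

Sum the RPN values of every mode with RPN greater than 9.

RPN = Severity × Occurrence × Detection:
  FM-1: 5 × 1 × 1 = 5
  FM-2: 1 × 1 × 2 = 2
  FM-3: 4 × 1 × 3 = 12
  FM-4: 3 × 5 × 2 = 30
  FM-5: 5 × 2 × 1 = 10
  FM-6: 2 × 1 × 4 = 8
  FM-7: 4 × 4 × 2 = 32
RPN > 9: FM-3 (12), FM-4 (30), FM-5 (10), FM-7 (32).
Sum: 12 + 30 + 10 + 32 = 84.

84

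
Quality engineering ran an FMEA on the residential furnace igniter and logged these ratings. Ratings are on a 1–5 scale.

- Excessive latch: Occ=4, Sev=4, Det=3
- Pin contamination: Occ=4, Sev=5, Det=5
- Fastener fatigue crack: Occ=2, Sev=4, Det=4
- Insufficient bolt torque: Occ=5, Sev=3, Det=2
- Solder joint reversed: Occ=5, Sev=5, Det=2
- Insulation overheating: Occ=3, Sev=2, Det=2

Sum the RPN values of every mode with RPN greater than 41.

RPN = Severity × Occurrence × Detection:
  Excessive latch: 4 × 4 × 3 = 48
  Pin contamination: 5 × 4 × 5 = 100
  Fastener fatigue crack: 4 × 2 × 4 = 32
  Insufficient bolt torque: 3 × 5 × 2 = 30
  Solder joint reversed: 5 × 5 × 2 = 50
  Insulation overheating: 2 × 3 × 2 = 12
RPN > 41: Excessive latch (48), Pin contamination (100), Solder joint reversed (50).
Sum: 48 + 100 + 50 = 198.

198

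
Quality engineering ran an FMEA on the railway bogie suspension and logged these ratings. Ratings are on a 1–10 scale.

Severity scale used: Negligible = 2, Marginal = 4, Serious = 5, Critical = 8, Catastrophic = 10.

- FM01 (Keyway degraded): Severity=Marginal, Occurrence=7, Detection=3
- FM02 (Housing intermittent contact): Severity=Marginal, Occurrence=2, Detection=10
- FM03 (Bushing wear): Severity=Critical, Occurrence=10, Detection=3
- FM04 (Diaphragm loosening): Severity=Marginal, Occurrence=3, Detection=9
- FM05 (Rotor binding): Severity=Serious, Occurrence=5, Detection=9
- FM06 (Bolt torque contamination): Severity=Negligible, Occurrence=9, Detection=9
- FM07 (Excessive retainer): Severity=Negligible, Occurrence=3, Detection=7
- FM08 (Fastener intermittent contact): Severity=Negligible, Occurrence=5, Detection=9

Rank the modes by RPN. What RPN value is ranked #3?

162

RPN = Severity × Occurrence × Detection:
  FM01: 4 × 7 × 3 = 84
  FM02: 4 × 2 × 10 = 80
  FM03: 8 × 10 × 3 = 240
  FM04: 4 × 3 × 9 = 108
  FM05: 5 × 5 × 9 = 225
  FM06: 2 × 9 × 9 = 162
  FM07: 2 × 3 × 7 = 42
  FM08: 2 × 5 × 9 = 90
Sorted descending: 240, 225, 162, 108, 90, 84, 80, 42.
The third-highest RPN is 162 (FM06).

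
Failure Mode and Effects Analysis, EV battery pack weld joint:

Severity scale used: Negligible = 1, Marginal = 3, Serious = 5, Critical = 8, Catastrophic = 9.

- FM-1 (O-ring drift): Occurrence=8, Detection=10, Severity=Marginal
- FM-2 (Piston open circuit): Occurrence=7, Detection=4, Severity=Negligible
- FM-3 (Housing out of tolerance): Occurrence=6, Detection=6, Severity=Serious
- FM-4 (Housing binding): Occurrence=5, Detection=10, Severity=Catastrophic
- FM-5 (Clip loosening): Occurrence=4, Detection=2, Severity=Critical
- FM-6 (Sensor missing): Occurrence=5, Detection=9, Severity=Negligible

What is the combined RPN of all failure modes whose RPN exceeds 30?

RPN = Severity × Occurrence × Detection:
  FM-1: 3 × 8 × 10 = 240
  FM-2: 1 × 7 × 4 = 28
  FM-3: 5 × 6 × 6 = 180
  FM-4: 9 × 5 × 10 = 450
  FM-5: 8 × 4 × 2 = 64
  FM-6: 1 × 5 × 9 = 45
RPN > 30: FM-1 (240), FM-3 (180), FM-4 (450), FM-5 (64), FM-6 (45).
Sum: 240 + 180 + 450 + 64 + 45 = 979.

979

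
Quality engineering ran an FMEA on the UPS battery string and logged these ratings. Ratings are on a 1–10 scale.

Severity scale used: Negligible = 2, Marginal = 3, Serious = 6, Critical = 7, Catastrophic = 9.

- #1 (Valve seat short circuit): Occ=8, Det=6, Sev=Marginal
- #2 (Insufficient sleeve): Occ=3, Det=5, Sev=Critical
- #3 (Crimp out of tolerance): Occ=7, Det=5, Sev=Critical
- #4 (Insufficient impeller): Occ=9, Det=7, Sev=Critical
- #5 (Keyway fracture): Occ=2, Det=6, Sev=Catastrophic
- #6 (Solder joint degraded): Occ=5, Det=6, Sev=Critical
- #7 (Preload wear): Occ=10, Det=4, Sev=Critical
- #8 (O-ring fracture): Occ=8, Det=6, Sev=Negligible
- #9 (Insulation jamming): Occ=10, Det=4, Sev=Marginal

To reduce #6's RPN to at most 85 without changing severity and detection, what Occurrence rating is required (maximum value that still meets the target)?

2

#6: S=7, O=5, D=6 → current RPN = 210.
Fixed product = 42. Need 42 × O ≤ 85, so O ≤ 85/42 = 2.02.
Maximum integer Occurrence rating = 2 (gives RPN 84; O=3 would give 126 > 85).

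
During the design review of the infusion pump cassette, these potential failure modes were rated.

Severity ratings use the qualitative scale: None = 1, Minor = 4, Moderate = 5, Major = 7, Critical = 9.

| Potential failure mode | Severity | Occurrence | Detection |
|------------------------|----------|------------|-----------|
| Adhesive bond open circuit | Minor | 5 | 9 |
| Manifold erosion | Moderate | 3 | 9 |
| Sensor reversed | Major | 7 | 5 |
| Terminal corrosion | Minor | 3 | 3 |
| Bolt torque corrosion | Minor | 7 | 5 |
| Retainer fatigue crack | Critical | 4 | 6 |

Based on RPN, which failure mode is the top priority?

Sensor reversed

RPN = Severity × Occurrence × Detection:
  Adhesive bond open circuit: 4 × 5 × 9 = 180
  Manifold erosion: 5 × 3 × 9 = 135
  Sensor reversed: 7 × 7 × 5 = 245
  Terminal corrosion: 4 × 3 × 3 = 36
  Bolt torque corrosion: 4 × 7 × 5 = 140
  Retainer fatigue crack: 9 × 4 × 6 = 216
Highest RPN is 245 → Sensor reversed.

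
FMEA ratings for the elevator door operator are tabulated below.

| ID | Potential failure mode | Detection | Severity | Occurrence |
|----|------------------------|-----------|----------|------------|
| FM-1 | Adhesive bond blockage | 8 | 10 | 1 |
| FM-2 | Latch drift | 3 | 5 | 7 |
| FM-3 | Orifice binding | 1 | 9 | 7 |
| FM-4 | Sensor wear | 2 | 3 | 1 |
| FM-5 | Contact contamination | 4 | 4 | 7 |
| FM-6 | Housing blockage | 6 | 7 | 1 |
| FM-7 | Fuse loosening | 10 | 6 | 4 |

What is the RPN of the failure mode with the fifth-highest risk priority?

RPN = Severity × Occurrence × Detection:
  FM-1: 10 × 1 × 8 = 80
  FM-2: 5 × 7 × 3 = 105
  FM-3: 9 × 7 × 1 = 63
  FM-4: 3 × 1 × 2 = 6
  FM-5: 4 × 7 × 4 = 112
  FM-6: 7 × 1 × 6 = 42
  FM-7: 6 × 4 × 10 = 240
Sorted descending: 240, 112, 105, 80, 63, 42, 6.
The fifth-highest RPN is 63 (FM-3).

63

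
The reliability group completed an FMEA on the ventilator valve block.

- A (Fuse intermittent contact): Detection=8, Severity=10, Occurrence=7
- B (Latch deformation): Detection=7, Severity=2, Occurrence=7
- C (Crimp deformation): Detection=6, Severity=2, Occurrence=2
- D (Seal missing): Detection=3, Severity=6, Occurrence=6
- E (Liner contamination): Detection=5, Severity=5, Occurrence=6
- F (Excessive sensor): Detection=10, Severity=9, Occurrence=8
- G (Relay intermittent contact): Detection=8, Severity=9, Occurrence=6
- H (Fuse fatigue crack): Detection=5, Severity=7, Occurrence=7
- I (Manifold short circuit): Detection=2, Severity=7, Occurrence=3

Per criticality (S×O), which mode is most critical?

Criticality = Severity × Occurrence:
  A: 10 × 7 = 70
  B: 2 × 7 = 14
  C: 2 × 2 = 4
  D: 6 × 6 = 36
  E: 5 × 6 = 30
  F: 9 × 8 = 72
  G: 9 × 6 = 54
  H: 7 × 7 = 49
  I: 7 × 3 = 21
Highest criticality is 72 → F.

F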